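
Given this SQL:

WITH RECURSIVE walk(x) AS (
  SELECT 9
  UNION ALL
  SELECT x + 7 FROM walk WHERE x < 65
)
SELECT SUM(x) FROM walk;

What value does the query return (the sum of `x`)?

Base: x=9.
Iteration 1: 9 < 65 holds -> x = 9 + 7 = 16.
Iteration 2: 16 < 65 holds -> x = 16 + 7 = 23.
Iteration 3: 23 < 65 holds -> x = 23 + 7 = 30.
Iteration 4: 30 < 65 holds -> x = 30 + 7 = 37.
Iteration 5: 37 < 65 holds -> x = 37 + 7 = 44.
Iteration 6: 44 < 65 holds -> x = 44 + 7 = 51.
Iteration 7: 51 < 65 holds -> x = 51 + 7 = 58.
Iteration 8: 58 < 65 holds -> x = 58 + 7 = 65.
Iteration 9: 65 < 65 fails; recursion stops.
SUM(x) = 9 + 16 + 23 + 30 + 37 + 44 + 51 + 58 + 65 = 333.

333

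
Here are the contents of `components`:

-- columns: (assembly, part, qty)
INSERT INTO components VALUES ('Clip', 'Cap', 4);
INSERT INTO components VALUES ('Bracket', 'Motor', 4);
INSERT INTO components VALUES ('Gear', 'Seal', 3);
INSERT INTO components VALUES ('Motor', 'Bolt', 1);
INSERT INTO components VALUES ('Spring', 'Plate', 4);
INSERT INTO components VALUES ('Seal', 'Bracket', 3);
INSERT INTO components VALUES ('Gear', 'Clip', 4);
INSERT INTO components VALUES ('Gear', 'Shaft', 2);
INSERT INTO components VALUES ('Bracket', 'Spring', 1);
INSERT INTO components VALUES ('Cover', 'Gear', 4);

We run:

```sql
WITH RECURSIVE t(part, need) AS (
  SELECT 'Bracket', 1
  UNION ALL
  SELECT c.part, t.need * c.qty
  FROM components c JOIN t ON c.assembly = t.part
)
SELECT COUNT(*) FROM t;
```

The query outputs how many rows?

Base: (Bracket, need=1).
Iteration 1: components of {Bracket} -> Motor = 1*4 = 4, Spring = 1*1 = 1.
Iteration 2: components of {Motor,Spring} -> Bolt = 4*1 = 4, Plate = 1*4 = 4.
Iteration 3: no further components; recursion stops.
Total rows emitted: 5.

5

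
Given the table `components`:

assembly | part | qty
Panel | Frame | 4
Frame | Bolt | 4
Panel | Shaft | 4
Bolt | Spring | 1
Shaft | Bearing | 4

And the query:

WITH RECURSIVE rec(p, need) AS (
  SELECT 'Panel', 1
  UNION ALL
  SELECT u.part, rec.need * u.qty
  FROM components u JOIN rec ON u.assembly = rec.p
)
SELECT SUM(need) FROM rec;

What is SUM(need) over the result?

57

Base: (Panel, need=1).
Iteration 1: components of {Panel} -> Frame = 1*4 = 4, Shaft = 1*4 = 4.
Iteration 2: components of {Frame,Shaft} -> Bearing = 4*4 = 16, Bolt = 4*4 = 16.
Iteration 3: components of {Bearing,Bolt} -> Spring = 16*1 = 16.
Iteration 4: no further components; recursion stops.
SUM(need) = 1 + 4 + 4 + 16 + 16 + 16 = 57.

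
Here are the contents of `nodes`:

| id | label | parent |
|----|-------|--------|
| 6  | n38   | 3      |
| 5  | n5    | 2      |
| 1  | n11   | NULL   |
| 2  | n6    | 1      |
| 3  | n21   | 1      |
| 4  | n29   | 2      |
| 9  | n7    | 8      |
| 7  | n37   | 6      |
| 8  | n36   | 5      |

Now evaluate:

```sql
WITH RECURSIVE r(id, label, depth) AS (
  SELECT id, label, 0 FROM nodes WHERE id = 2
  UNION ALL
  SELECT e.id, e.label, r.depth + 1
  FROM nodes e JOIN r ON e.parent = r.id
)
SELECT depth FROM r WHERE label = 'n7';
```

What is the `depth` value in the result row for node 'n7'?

3

Base: id=2 (n6) at depth 0.
Iteration 1: rows with parent in {2} -> n29 (id 4, depth 1), n5 (id 5, depth 1).
Iteration 2: rows with parent in {4,5} -> n36 (id 8, depth 2).
Iteration 3: rows with parent in {8} -> n7 (id 9, depth 3).
Iteration 4: no rows with parent in {9}; recursion stops.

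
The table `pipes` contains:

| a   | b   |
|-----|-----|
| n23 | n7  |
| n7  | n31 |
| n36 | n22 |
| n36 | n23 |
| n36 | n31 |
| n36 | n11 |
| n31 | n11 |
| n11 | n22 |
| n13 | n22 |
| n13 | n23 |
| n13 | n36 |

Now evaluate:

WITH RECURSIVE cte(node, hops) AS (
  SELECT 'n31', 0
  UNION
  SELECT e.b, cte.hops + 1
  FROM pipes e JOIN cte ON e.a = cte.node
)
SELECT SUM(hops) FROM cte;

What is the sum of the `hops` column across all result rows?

3

Base: (n31, hops=0).
Iteration 1: edges from {n31} -> (n11, hops=1).
Iteration 2: edges from {n11} -> (n22, hops=2).
Iteration 3: no outgoing edges from {n22}; recursion stops.
SUM(hops) = 0 + 1 + 2 = 3.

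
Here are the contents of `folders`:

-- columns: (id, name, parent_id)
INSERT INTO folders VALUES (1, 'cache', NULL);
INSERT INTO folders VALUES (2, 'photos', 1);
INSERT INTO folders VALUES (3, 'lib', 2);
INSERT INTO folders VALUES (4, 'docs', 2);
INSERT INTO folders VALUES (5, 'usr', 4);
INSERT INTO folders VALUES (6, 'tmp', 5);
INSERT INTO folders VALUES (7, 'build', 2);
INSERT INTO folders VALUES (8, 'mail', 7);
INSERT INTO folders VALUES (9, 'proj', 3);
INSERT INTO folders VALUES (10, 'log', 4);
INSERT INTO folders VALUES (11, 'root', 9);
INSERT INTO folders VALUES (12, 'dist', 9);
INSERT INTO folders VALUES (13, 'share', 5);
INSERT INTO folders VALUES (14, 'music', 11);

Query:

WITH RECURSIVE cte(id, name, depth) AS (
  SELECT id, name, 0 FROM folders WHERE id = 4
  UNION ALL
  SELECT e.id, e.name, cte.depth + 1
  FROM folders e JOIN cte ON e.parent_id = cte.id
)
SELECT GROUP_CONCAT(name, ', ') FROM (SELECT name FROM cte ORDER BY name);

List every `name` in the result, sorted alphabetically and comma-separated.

Base: id=4 (docs) at depth 0.
Iteration 1: rows with parent_id in {4} -> usr (id 5, depth 1), log (id 10, depth 1).
Iteration 2: rows with parent_id in {5,10} -> tmp (id 6, depth 2), share (id 13, depth 2).
Iteration 3: no rows with parent_id in {6,13}; recursion stops.

docs, log, share, tmp, usr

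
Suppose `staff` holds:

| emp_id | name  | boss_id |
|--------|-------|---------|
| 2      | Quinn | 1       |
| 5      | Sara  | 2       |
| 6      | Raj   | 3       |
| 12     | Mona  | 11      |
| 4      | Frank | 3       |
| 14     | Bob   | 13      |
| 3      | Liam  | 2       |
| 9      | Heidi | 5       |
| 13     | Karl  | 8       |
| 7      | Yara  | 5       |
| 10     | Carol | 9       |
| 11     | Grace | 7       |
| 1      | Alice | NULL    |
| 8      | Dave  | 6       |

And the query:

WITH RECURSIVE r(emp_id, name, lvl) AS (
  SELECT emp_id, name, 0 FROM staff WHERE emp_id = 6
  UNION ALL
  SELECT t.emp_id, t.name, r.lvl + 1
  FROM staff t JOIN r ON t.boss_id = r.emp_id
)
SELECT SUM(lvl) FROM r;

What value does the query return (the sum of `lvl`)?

6

Base: emp_id=6 (Raj) at lvl 0.
Iteration 1: rows with boss_id in {6} -> Dave (id 8, lvl 1).
Iteration 2: rows with boss_id in {8} -> Karl (id 13, lvl 2).
Iteration 3: rows with boss_id in {13} -> Bob (id 14, lvl 3).
Iteration 4: no rows with boss_id in {14}; recursion stops.
SUM(lvl) = 0 + 1 + 2 + 3 = 6.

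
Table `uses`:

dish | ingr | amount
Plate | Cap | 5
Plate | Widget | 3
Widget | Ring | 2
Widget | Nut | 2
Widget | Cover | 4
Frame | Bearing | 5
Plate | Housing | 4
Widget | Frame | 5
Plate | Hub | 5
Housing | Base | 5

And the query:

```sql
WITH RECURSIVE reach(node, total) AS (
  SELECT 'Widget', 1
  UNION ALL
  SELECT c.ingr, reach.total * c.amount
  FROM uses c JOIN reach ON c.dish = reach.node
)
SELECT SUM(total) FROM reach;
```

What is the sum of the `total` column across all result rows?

Base: (Widget, total=1).
Iteration 1: components of {Widget} -> Cover = 1*4 = 4, Frame = 1*5 = 5, Nut = 1*2 = 2, Ring = 1*2 = 2.
Iteration 2: components of {Cover,Frame,Nut,Ring} -> Bearing = 5*5 = 25.
Iteration 3: no further components; recursion stops.
SUM(total) = 1 + 2 + 2 + 5 + 4 + 25 = 39.

39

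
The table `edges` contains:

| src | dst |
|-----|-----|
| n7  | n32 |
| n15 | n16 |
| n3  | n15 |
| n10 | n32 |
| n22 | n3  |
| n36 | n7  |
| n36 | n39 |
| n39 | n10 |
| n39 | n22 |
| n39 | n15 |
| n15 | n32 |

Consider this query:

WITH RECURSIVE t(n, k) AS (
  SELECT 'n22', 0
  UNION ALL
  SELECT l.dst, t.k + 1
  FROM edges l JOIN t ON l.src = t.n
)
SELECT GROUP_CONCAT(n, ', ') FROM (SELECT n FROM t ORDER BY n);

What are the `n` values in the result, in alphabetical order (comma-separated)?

n15, n16, n22, n3, n32

Base: (n22, k=0).
Iteration 1: edges from {n22} -> (n3, k=1).
Iteration 2: edges from {n3} -> (n15, k=2).
Iteration 3: edges from {n15} -> (n16, k=3), (n32, k=3).
Iteration 4: no outgoing edges from {n16,n32}; recursion stops.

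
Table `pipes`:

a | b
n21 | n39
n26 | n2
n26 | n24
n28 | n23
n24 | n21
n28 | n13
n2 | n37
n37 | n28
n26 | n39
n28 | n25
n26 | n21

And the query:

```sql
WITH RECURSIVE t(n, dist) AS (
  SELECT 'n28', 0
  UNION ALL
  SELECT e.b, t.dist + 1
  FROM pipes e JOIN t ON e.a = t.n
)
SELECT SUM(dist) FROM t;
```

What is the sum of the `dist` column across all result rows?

3

Base: (n28, dist=0).
Iteration 1: edges from {n28} -> (n13, dist=1), (n23, dist=1), (n25, dist=1).
Iteration 2: no outgoing edges from {n13,n23,n25}; recursion stops.
SUM(dist) = 0 + 1 + 1 + 1 = 3.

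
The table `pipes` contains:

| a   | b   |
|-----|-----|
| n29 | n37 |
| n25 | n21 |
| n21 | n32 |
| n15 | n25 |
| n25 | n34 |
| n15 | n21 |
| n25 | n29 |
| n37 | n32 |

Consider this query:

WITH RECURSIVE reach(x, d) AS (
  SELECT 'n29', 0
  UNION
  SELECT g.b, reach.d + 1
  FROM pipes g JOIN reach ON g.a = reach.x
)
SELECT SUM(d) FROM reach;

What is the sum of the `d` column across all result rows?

Base: (n29, d=0).
Iteration 1: edges from {n29} -> (n37, d=1).
Iteration 2: edges from {n37} -> (n32, d=2).
Iteration 3: no outgoing edges from {n32}; recursion stops.
SUM(d) = 0 + 1 + 2 = 3.

3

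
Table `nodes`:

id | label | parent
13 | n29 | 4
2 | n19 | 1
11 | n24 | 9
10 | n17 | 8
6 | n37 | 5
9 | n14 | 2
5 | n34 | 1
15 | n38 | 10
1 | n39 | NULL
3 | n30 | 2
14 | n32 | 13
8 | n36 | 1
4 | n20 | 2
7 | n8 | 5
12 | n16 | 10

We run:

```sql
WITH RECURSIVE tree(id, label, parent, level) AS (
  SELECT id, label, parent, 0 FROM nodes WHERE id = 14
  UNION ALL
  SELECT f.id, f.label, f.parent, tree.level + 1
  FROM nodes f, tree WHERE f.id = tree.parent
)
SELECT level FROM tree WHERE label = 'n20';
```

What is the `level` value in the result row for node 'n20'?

Base: id=14 (n32), parent=13, level 0.
Iteration 1: join on id=13 -> n29 (id 13, parent=4, level 1).
Iteration 2: join on id=4 -> n20 (id 4, parent=2, level 2).
Iteration 3: join on id=2 -> n19 (id 2, parent=1, level 3).
Iteration 4: join on id=1 -> n39 (id 1, parent=NULL, level 4).
Iteration 5: parent is NULL; no match; recursion stops.

2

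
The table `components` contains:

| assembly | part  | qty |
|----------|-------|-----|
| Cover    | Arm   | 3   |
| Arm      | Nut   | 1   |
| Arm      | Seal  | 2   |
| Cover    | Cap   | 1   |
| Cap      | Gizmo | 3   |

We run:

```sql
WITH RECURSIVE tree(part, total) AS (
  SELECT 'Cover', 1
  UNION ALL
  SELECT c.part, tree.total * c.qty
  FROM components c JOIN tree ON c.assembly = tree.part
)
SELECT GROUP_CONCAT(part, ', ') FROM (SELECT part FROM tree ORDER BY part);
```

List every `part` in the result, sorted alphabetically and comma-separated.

Base: (Cover, total=1).
Iteration 1: components of {Cover} -> Arm = 1*3 = 3, Cap = 1*1 = 1.
Iteration 2: components of {Arm,Cap} -> Gizmo = 1*3 = 3, Nut = 3*1 = 3, Seal = 3*2 = 6.
Iteration 3: no further components; recursion stops.

Arm, Cap, Cover, Gizmo, Nut, Seal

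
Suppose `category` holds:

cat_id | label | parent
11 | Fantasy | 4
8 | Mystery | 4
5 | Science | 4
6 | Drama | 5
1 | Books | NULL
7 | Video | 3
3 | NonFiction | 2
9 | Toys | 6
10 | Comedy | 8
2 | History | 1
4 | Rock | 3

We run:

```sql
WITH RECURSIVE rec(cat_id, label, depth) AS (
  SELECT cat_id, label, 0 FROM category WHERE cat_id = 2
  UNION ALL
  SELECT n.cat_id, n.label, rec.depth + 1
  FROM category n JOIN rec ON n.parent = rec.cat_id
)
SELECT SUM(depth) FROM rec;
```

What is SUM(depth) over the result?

27

Base: cat_id=2 (History) at depth 0.
Iteration 1: rows with parent in {2} -> NonFiction (id 3, depth 1).
Iteration 2: rows with parent in {3} -> Rock (id 4, depth 2), Video (id 7, depth 2).
Iteration 3: rows with parent in {4,7} -> Science (id 5, depth 3), Mystery (id 8, depth 3), Fantasy (id 11, depth 3).
Iteration 4: rows with parent in {5,8,11} -> Drama (id 6, depth 4), Comedy (id 10, depth 4).
Iteration 5: rows with parent in {6,10} -> Toys (id 9, depth 5).
Iteration 6: no rows with parent in {9}; recursion stops.
SUM(depth) = 0 + 1 + 2 + 2 + 3 + 3 + 3 + 4 + 4 + 5 = 27.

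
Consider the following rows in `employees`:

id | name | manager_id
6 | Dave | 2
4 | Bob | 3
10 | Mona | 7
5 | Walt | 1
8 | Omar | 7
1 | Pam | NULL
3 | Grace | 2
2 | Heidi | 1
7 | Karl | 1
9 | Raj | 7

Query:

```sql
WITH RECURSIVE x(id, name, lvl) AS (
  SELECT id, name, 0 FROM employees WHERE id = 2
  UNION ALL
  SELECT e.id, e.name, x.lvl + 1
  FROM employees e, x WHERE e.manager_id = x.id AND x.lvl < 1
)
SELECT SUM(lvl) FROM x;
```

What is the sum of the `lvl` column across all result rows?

2

Base: id=2 (Heidi) at lvl 0.
Iteration 1: rows with manager_id in {2} -> Grace (id 3, lvl 1), Dave (id 6, lvl 1).
Iteration 2: lvl < 1 fails for all current rows; recursion stops.
SUM(lvl) = 0 + 1 + 1 = 2.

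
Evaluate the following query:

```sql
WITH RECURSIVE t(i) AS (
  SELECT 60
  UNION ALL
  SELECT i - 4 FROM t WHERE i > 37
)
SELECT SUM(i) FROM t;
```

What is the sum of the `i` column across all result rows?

336

Base: i=60.
Iteration 1: 60 > 37 holds -> i = 60 - 4 = 56.
Iteration 2: 56 > 37 holds -> i = 56 - 4 = 52.
Iteration 3: 52 > 37 holds -> i = 52 - 4 = 48.
Iteration 4: 48 > 37 holds -> i = 48 - 4 = 44.
Iteration 5: 44 > 37 holds -> i = 44 - 4 = 40.
Iteration 6: 40 > 37 holds -> i = 40 - 4 = 36.
Iteration 7: 36 > 37 fails; recursion stops.
SUM(i) = 60 + 56 + 52 + 48 + 44 + 40 + 36 = 336.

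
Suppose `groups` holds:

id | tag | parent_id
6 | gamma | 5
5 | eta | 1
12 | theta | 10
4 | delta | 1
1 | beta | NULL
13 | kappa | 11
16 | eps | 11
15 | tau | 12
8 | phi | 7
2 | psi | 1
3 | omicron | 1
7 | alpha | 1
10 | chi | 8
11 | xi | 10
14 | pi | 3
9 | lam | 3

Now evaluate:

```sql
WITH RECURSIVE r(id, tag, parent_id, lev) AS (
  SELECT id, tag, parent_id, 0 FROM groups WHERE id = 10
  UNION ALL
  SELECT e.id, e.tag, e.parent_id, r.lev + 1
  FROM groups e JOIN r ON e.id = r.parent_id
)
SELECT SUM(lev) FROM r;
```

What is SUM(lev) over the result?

6

Base: id=10 (chi), parent_id=8, lev 0.
Iteration 1: join on id=8 -> phi (id 8, parent_id=7, lev 1).
Iteration 2: join on id=7 -> alpha (id 7, parent_id=1, lev 2).
Iteration 3: join on id=1 -> beta (id 1, parent_id=NULL, lev 3).
Iteration 4: parent_id is NULL; no match; recursion stops.
SUM(lev) = 0 + 1 + 2 + 3 = 6.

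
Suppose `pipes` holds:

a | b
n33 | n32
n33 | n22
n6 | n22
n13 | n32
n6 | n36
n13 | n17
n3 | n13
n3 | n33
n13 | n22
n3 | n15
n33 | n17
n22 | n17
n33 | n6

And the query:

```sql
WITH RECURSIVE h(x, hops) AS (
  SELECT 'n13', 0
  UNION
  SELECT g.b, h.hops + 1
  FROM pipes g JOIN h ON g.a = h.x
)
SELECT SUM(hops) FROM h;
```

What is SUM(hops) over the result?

5

Base: (n13, hops=0).
Iteration 1: edges from {n13} -> (n17, hops=1), (n22, hops=1), (n32, hops=1).
Iteration 2: edges from {n17,n22,n32} -> (n17, hops=2).
Iteration 3: no outgoing edges from {n17}; recursion stops.
SUM(hops) = 0 + 1 + 1 + 1 + 2 = 5.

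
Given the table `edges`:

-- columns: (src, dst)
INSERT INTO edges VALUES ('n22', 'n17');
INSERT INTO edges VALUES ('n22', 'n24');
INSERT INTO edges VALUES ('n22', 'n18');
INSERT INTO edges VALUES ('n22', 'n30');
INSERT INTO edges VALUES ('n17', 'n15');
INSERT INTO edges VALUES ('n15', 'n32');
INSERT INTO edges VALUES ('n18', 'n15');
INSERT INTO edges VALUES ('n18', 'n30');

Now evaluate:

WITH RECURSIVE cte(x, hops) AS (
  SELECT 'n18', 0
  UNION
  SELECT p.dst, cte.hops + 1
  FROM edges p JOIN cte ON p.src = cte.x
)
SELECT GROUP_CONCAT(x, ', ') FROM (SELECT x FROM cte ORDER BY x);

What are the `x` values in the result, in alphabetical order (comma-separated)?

n15, n18, n30, n32

Base: (n18, hops=0).
Iteration 1: edges from {n18} -> (n15, hops=1), (n30, hops=1).
Iteration 2: edges from {n15,n30} -> (n32, hops=2).
Iteration 3: no outgoing edges from {n32}; recursion stops.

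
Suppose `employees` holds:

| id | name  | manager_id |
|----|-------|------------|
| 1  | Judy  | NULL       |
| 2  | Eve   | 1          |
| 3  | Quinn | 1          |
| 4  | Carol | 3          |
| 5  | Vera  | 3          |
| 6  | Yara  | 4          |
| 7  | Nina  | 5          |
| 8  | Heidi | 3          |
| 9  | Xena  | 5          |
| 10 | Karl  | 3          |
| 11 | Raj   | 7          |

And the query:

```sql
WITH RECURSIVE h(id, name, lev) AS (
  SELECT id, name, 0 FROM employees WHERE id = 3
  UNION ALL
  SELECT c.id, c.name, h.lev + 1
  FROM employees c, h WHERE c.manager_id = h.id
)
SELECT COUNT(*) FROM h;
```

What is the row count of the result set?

9

Base: id=3 (Quinn) at lev 0.
Iteration 1: rows with manager_id in {3} -> Carol (id 4, lev 1), Vera (id 5, lev 1), Heidi (id 8, lev 1), Karl (id 10, lev 1).
Iteration 2: rows with manager_id in {4,5,8,10} -> Yara (id 6, lev 2), Nina (id 7, lev 2), Xena (id 9, lev 2).
Iteration 3: rows with manager_id in {6,7,9} -> Raj (id 11, lev 3).
Iteration 4: no rows with manager_id in {11}; recursion stops.
Total rows emitted: 9.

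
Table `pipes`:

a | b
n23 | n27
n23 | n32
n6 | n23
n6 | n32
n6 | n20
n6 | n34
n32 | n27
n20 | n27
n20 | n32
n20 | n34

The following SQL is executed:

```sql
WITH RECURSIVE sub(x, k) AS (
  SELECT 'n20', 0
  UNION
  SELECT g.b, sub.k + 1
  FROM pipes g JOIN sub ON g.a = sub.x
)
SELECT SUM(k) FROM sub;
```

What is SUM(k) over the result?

Base: (n20, k=0).
Iteration 1: edges from {n20} -> (n27, k=1), (n32, k=1), (n34, k=1).
Iteration 2: edges from {n27,n32,n34} -> (n27, k=2).
Iteration 3: no outgoing edges from {n27}; recursion stops.
SUM(k) = 0 + 1 + 1 + 1 + 2 = 5.

5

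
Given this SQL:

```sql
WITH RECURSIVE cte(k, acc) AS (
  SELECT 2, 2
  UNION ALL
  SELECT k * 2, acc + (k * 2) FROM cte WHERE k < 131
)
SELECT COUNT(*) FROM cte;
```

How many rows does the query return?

Base: k=2, acc=2.
Iteration 1: 2 < 131 holds -> k = 2 * 2 = 4, acc = 2 + 4 = 6.
Iteration 2: 4 < 131 holds -> k = 4 * 2 = 8, acc = 6 + 8 = 14.
Iteration 3: 8 < 131 holds -> k = 8 * 2 = 16, acc = 14 + 16 = 30.
Iteration 4: 16 < 131 holds -> k = 16 * 2 = 32, acc = 30 + 32 = 62.
Iteration 5: 32 < 131 holds -> k = 32 * 2 = 64, acc = 62 + 64 = 126.
Iteration 6: 64 < 131 holds -> k = 64 * 2 = 128, acc = 126 + 128 = 254.
Iteration 7: 128 < 131 holds -> k = 128 * 2 = 256, acc = 254 + 256 = 510.
Iteration 8: 256 < 131 fails; recursion stops.
Total rows emitted: 8.

8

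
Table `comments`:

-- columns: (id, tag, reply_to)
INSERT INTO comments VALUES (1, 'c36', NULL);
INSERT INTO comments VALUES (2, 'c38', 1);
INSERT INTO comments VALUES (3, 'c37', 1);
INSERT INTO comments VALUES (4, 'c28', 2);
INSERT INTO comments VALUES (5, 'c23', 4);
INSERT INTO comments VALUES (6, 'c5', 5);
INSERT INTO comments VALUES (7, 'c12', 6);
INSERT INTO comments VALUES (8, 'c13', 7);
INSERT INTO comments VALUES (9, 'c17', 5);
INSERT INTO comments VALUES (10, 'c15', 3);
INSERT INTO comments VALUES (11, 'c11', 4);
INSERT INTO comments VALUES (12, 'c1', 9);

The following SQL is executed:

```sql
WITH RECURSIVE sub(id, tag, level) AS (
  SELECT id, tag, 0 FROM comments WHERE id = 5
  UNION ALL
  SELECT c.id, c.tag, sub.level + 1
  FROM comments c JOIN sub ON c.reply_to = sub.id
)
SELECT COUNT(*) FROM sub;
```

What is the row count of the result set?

6

Base: id=5 (c23) at level 0.
Iteration 1: rows with reply_to in {5} -> c5 (id 6, level 1), c17 (id 9, level 1).
Iteration 2: rows with reply_to in {6,9} -> c12 (id 7, level 2), c1 (id 12, level 2).
Iteration 3: rows with reply_to in {7,12} -> c13 (id 8, level 3).
Iteration 4: no rows with reply_to in {8}; recursion stops.
Total rows emitted: 6.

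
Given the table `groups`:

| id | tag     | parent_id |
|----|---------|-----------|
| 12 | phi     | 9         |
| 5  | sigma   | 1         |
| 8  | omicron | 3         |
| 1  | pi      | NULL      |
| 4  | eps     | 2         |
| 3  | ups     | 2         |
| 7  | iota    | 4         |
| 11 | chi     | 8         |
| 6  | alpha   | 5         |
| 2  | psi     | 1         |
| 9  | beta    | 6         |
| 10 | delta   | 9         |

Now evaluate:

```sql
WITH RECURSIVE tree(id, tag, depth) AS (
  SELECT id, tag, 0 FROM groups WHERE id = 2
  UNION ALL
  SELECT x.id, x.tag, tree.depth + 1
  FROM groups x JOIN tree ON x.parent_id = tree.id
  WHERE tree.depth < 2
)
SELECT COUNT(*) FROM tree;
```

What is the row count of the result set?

5

Base: id=2 (psi) at depth 0.
Iteration 1: rows with parent_id in {2} -> ups (id 3, depth 1), eps (id 4, depth 1).
Iteration 2: rows with parent_id in {3,4} -> iota (id 7, depth 2), omicron (id 8, depth 2).
Iteration 3: depth < 2 fails for all current rows; recursion stops.
Total rows emitted: 5.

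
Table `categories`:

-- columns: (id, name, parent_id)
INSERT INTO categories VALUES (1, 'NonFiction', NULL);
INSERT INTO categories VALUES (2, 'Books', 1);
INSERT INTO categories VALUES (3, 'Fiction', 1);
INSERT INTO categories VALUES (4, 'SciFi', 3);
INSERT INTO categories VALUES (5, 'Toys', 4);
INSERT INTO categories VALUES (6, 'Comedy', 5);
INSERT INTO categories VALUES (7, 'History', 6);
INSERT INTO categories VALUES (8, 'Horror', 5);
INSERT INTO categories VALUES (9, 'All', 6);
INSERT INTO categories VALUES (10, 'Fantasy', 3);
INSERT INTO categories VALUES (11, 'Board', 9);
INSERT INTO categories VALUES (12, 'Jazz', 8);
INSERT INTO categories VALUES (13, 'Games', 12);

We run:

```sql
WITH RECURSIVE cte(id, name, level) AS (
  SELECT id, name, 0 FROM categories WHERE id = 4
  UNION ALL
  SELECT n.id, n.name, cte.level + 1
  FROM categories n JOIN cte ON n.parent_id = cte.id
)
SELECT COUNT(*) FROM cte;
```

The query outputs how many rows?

Base: id=4 (SciFi) at level 0.
Iteration 1: rows with parent_id in {4} -> Toys (id 5, level 1).
Iteration 2: rows with parent_id in {5} -> Comedy (id 6, level 2), Horror (id 8, level 2).
Iteration 3: rows with parent_id in {6,8} -> History (id 7, level 3), All (id 9, level 3), Jazz (id 12, level 3).
Iteration 4: rows with parent_id in {7,9,12} -> Board (id 11, level 4), Games (id 13, level 4).
Iteration 5: no rows with parent_id in {11,13}; recursion stops.
Total rows emitted: 9.

9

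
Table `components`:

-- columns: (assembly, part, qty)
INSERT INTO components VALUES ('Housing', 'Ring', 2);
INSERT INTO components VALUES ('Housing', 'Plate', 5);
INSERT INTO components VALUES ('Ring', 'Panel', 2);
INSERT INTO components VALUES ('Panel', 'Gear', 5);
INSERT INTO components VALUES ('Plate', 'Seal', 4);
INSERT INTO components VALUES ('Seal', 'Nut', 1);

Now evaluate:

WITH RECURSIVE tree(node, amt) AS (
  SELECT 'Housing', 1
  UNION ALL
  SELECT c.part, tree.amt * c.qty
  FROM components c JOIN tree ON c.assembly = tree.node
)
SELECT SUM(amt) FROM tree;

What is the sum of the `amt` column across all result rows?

72

Base: (Housing, amt=1).
Iteration 1: components of {Housing} -> Plate = 1*5 = 5, Ring = 1*2 = 2.
Iteration 2: components of {Plate,Ring} -> Panel = 2*2 = 4, Seal = 5*4 = 20.
Iteration 3: components of {Panel,Seal} -> Gear = 4*5 = 20, Nut = 20*1 = 20.
Iteration 4: no further components; recursion stops.
SUM(amt) = 1 + 2 + 5 + 4 + 20 + 20 + 20 = 72.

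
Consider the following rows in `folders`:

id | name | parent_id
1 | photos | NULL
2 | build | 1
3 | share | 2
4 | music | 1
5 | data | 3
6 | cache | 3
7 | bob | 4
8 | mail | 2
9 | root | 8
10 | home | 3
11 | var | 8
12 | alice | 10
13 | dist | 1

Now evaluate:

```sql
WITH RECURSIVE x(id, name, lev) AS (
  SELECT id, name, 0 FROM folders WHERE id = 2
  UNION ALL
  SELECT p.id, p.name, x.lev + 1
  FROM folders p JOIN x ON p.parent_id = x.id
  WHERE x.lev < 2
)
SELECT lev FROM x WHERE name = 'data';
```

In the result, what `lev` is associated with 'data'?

2

Base: id=2 (build) at lev 0.
Iteration 1: rows with parent_id in {2} -> share (id 3, lev 1), mail (id 8, lev 1).
Iteration 2: rows with parent_id in {3,8} -> data (id 5, lev 2), cache (id 6, lev 2), root (id 9, lev 2), home (id 10, lev 2), var (id 11, lev 2).
Iteration 3: lev < 2 fails for all current rows; recursion stops.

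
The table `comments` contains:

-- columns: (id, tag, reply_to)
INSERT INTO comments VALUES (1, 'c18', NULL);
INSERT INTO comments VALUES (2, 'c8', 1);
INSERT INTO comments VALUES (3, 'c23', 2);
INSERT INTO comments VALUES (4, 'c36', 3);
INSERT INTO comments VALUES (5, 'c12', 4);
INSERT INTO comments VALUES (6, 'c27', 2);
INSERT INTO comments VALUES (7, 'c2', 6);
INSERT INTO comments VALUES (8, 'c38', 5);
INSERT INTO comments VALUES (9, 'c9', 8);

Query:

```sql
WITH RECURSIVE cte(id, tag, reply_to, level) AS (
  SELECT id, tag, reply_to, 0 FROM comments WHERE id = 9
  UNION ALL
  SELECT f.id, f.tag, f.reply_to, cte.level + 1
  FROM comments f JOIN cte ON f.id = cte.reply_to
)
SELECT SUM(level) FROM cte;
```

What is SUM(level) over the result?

Base: id=9 (c9), reply_to=8, level 0.
Iteration 1: join on id=8 -> c38 (id 8, reply_to=5, level 1).
Iteration 2: join on id=5 -> c12 (id 5, reply_to=4, level 2).
Iteration 3: join on id=4 -> c36 (id 4, reply_to=3, level 3).
Iteration 4: join on id=3 -> c23 (id 3, reply_to=2, level 4).
Iteration 5: join on id=2 -> c8 (id 2, reply_to=1, level 5).
Iteration 6: join on id=1 -> c18 (id 1, reply_to=NULL, level 6).
Iteration 7: reply_to is NULL; no match; recursion stops.
SUM(level) = 0 + 1 + 2 + 3 + 4 + 5 + 6 = 21.

21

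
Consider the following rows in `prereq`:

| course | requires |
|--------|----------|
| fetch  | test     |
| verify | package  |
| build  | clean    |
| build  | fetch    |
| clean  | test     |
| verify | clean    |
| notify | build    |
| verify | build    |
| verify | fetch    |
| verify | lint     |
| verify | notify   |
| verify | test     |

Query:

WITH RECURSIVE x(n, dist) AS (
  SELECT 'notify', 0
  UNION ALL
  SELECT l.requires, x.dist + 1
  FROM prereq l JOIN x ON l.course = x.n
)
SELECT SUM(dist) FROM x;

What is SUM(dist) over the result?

11

Base: (notify, dist=0).
Iteration 1: edges from {notify} -> (build, dist=1).
Iteration 2: edges from {build} -> (clean, dist=2), (fetch, dist=2).
Iteration 3: edges from {clean,fetch} -> (test, dist=3) x2. [UNION ALL keeps all 2 new rows, including repeats]
Iteration 4: no outgoing edges from {test}; recursion stops.
SUM(dist) = 0 + 1 + 2 + 2 + 3 + 3 = 11.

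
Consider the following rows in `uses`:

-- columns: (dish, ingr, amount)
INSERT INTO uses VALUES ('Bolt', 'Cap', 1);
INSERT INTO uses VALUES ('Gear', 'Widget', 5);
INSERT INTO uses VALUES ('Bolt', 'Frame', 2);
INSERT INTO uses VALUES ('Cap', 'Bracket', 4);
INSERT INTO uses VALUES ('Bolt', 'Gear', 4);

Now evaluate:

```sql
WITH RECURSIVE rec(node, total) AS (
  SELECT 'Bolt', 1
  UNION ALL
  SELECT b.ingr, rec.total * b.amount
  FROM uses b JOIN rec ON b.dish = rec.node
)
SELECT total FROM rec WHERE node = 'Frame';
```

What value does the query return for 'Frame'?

Base: (Bolt, total=1).
Iteration 1: components of {Bolt} -> Cap = 1*1 = 1, Frame = 1*2 = 2, Gear = 1*4 = 4.
Iteration 2: components of {Cap,Frame,Gear} -> Bracket = 1*4 = 4, Widget = 4*5 = 20.
Iteration 3: no further components; recursion stops.

2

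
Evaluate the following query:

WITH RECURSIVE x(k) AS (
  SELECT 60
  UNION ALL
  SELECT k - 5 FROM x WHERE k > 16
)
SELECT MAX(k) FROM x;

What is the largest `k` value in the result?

60

Base: k=60.
Iteration 1: 60 > 16 holds -> k = 60 - 5 = 55.
Iteration 2: 55 > 16 holds -> k = 55 - 5 = 50.
Iteration 3: 50 > 16 holds -> k = 50 - 5 = 45.
Iteration 4: 45 > 16 holds -> k = 45 - 5 = 40.
Iteration 5: 40 > 16 holds -> k = 40 - 5 = 35.
Iteration 6: 35 > 16 holds -> k = 35 - 5 = 30.
Iteration 7: 30 > 16 holds -> k = 30 - 5 = 25.
Iteration 8: 25 > 16 holds -> k = 25 - 5 = 20.
Iteration 9: 20 > 16 holds -> k = 20 - 5 = 15.
Iteration 10: 15 > 16 fails; recursion stops.
k values: 60, 55, 50, 45, 40, 35, 30, 25, 20, 15; the maximum is 60.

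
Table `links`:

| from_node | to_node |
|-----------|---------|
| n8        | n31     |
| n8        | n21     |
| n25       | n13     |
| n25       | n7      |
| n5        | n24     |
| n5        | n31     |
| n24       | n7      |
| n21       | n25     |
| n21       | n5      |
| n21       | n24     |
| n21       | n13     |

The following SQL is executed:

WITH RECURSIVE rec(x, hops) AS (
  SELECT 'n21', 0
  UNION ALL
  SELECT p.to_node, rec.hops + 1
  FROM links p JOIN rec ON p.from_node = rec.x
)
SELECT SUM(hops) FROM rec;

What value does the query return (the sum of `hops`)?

17

Base: (n21, hops=0).
Iteration 1: edges from {n21} -> (n13, hops=1), (n24, hops=1), (n25, hops=1), (n5, hops=1).
Iteration 2: edges from {n13,n24,n25,n5} -> (n13, hops=2), (n24, hops=2), (n31, hops=2), (n7, hops=2) x2. [UNION ALL keeps all 5 new rows, including repeats]
Iteration 3: edges from {n13,n24,n31,n7} -> (n7, hops=3).
Iteration 4: no outgoing edges from {n7}; recursion stops.
SUM(hops) = 0 + 1 + 1 + 1 + 1 + 2 + 2 + 2 + 2 + 2 + 3 = 17.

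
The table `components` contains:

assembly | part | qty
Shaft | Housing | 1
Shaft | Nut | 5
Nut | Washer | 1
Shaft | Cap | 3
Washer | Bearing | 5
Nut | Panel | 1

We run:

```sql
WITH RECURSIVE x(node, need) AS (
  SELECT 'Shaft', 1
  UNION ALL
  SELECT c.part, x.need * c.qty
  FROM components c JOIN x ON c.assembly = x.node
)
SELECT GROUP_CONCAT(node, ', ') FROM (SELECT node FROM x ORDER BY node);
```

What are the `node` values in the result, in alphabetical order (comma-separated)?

Bearing, Cap, Housing, Nut, Panel, Shaft, Washer

Base: (Shaft, need=1).
Iteration 1: components of {Shaft} -> Cap = 1*3 = 3, Housing = 1*1 = 1, Nut = 1*5 = 5.
Iteration 2: components of {Cap,Housing,Nut} -> Panel = 5*1 = 5, Washer = 5*1 = 5.
Iteration 3: components of {Panel,Washer} -> Bearing = 5*5 = 25.
Iteration 4: no further components; recursion stops.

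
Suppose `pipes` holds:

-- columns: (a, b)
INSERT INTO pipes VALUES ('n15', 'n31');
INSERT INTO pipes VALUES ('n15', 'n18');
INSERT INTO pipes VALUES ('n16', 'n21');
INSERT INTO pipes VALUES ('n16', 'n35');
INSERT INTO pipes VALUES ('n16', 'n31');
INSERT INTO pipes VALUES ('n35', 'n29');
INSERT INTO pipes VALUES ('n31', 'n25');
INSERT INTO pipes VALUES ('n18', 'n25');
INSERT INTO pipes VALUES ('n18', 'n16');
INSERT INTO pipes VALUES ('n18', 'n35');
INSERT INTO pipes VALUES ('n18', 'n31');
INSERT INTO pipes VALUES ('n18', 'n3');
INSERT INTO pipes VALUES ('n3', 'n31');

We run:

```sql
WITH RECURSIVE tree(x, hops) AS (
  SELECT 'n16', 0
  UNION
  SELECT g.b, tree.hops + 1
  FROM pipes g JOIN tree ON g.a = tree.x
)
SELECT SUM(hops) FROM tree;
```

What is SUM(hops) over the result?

Base: (n16, hops=0).
Iteration 1: edges from {n16} -> (n21, hops=1), (n31, hops=1), (n35, hops=1).
Iteration 2: edges from {n21,n31,n35} -> (n25, hops=2), (n29, hops=2).
Iteration 3: no outgoing edges from {n25,n29}; recursion stops.
SUM(hops) = 0 + 1 + 1 + 1 + 2 + 2 = 7.

7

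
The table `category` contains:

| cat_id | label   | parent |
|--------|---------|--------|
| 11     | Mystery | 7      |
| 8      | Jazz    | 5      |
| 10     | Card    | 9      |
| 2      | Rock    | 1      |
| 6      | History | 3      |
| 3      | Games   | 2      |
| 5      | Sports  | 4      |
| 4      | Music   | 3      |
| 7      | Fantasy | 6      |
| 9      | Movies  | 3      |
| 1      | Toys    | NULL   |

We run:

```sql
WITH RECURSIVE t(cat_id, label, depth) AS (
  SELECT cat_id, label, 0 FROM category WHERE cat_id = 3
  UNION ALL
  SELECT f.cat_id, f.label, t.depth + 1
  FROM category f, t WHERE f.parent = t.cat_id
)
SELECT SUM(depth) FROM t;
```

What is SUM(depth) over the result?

Base: cat_id=3 (Games) at depth 0.
Iteration 1: rows with parent in {3} -> Music (id 4, depth 1), History (id 6, depth 1), Movies (id 9, depth 1).
Iteration 2: rows with parent in {4,6,9} -> Sports (id 5, depth 2), Fantasy (id 7, depth 2), Card (id 10, depth 2).
Iteration 3: rows with parent in {5,7,10} -> Jazz (id 8, depth 3), Mystery (id 11, depth 3).
Iteration 4: no rows with parent in {8,11}; recursion stops.
SUM(depth) = 0 + 1 + 1 + 1 + 2 + 2 + 2 + 3 + 3 = 15.

15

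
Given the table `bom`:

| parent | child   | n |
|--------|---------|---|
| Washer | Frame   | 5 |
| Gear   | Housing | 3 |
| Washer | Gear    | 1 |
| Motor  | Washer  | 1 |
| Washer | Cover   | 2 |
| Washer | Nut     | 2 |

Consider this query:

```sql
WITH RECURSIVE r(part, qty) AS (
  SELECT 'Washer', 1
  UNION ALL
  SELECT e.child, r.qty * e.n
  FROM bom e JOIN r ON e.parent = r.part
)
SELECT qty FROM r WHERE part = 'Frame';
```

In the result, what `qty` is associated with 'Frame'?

5

Base: (Washer, qty=1).
Iteration 1: components of {Washer} -> Cover = 1*2 = 2, Frame = 1*5 = 5, Gear = 1*1 = 1, Nut = 1*2 = 2.
Iteration 2: components of {Cover,Frame,Gear,Nut} -> Housing = 1*3 = 3.
Iteration 3: no further components; recursion stops.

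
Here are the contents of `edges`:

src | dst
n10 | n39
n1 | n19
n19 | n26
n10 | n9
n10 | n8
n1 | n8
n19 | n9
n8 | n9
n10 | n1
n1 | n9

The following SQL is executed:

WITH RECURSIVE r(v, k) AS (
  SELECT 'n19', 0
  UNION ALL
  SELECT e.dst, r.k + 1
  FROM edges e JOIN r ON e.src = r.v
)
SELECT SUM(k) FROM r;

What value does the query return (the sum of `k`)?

Base: (n19, k=0).
Iteration 1: edges from {n19} -> (n26, k=1), (n9, k=1).
Iteration 2: no outgoing edges from {n26,n9}; recursion stops.
SUM(k) = 0 + 1 + 1 = 2.

2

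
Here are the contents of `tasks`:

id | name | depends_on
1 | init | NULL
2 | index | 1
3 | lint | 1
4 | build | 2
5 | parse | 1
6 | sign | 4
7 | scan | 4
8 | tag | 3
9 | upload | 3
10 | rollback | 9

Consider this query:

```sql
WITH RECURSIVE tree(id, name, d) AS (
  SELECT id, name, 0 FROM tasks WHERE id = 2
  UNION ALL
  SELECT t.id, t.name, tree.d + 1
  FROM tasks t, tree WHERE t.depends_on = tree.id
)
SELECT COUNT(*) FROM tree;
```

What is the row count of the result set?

4

Base: id=2 (index) at d 0.
Iteration 1: rows with depends_on in {2} -> build (id 4, d 1).
Iteration 2: rows with depends_on in {4} -> sign (id 6, d 2), scan (id 7, d 2).
Iteration 3: no rows with depends_on in {6,7}; recursion stops.
Total rows emitted: 4.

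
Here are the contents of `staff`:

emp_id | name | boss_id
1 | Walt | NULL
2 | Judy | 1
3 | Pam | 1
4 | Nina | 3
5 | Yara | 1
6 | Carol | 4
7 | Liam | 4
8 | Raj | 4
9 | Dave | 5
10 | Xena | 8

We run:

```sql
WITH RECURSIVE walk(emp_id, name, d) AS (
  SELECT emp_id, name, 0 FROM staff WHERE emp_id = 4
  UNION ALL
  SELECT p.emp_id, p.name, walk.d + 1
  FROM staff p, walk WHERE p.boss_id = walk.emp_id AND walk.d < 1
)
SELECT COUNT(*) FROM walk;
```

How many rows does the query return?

4

Base: emp_id=4 (Nina) at d 0.
Iteration 1: rows with boss_id in {4} -> Carol (id 6, d 1), Liam (id 7, d 1), Raj (id 8, d 1).
Iteration 2: d < 1 fails for all current rows; recursion stops.
Total rows emitted: 4.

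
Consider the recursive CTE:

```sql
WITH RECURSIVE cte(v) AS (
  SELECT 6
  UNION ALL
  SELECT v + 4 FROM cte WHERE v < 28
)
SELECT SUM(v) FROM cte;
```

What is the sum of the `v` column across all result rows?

Base: v=6.
Iteration 1: 6 < 28 holds -> v = 6 + 4 = 10.
Iteration 2: 10 < 28 holds -> v = 10 + 4 = 14.
Iteration 3: 14 < 28 holds -> v = 14 + 4 = 18.
Iteration 4: 18 < 28 holds -> v = 18 + 4 = 22.
Iteration 5: 22 < 28 holds -> v = 22 + 4 = 26.
Iteration 6: 26 < 28 holds -> v = 26 + 4 = 30.
Iteration 7: 30 < 28 fails; recursion stops.
SUM(v) = 6 + 10 + 14 + 18 + 22 + 26 + 30 = 126.

126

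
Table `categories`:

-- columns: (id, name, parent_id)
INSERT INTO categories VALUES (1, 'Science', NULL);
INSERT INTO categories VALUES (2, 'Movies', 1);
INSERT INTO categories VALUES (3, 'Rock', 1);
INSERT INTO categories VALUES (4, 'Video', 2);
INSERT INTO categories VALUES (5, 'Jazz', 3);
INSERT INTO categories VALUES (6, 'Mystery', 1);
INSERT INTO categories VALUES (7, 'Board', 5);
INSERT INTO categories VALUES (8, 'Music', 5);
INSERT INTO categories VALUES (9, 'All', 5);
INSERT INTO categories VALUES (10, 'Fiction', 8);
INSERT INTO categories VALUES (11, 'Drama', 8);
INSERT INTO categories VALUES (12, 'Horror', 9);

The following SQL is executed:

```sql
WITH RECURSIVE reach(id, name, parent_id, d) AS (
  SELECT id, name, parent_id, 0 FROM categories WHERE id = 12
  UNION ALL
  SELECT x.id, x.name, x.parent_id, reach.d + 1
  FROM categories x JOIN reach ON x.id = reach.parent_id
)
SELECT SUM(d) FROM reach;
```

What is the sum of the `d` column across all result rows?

10

Base: id=12 (Horror), parent_id=9, d 0.
Iteration 1: join on id=9 -> All (id 9, parent_id=5, d 1).
Iteration 2: join on id=5 -> Jazz (id 5, parent_id=3, d 2).
Iteration 3: join on id=3 -> Rock (id 3, parent_id=1, d 3).
Iteration 4: join on id=1 -> Science (id 1, parent_id=NULL, d 4).
Iteration 5: parent_id is NULL; no match; recursion stops.
SUM(d) = 0 + 1 + 2 + 3 + 4 = 10.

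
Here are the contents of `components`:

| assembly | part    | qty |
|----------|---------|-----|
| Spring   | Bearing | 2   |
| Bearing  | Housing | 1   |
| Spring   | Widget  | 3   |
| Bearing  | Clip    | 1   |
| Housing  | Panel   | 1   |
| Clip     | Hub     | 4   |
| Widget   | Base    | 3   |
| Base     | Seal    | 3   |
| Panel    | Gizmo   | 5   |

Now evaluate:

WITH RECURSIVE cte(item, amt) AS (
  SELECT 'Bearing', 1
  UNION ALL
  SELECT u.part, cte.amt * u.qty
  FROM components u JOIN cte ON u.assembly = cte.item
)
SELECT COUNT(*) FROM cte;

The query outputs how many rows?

Base: (Bearing, amt=1).
Iteration 1: components of {Bearing} -> Clip = 1*1 = 1, Housing = 1*1 = 1.
Iteration 2: components of {Clip,Housing} -> Hub = 1*4 = 4, Panel = 1*1 = 1.
Iteration 3: components of {Hub,Panel} -> Gizmo = 1*5 = 5.
Iteration 4: no further components; recursion stops.
Total rows emitted: 6.

6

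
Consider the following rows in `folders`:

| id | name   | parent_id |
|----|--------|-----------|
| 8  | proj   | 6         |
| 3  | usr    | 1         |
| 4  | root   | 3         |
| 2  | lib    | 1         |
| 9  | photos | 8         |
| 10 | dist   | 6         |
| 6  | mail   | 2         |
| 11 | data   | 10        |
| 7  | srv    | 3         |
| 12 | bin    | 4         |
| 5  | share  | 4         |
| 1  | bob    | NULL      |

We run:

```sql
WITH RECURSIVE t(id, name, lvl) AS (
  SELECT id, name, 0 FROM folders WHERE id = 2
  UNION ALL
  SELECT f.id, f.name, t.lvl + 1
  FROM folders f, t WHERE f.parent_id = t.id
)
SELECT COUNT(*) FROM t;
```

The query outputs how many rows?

Base: id=2 (lib) at lvl 0.
Iteration 1: rows with parent_id in {2} -> mail (id 6, lvl 1).
Iteration 2: rows with parent_id in {6} -> proj (id 8, lvl 2), dist (id 10, lvl 2).
Iteration 3: rows with parent_id in {8,10} -> photos (id 9, lvl 3), data (id 11, lvl 3).
Iteration 4: no rows with parent_id in {9,11}; recursion stops.
Total rows emitted: 6.

6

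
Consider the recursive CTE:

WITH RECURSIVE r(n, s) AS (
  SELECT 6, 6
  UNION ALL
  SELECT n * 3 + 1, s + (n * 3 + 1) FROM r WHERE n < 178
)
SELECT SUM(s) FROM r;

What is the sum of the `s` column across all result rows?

1156

Base: n=6, s=6.
Iteration 1: 6 < 178 holds -> n = 6 * 3 + 1 = 19, s = 6 + 19 = 25.
Iteration 2: 19 < 178 holds -> n = 19 * 3 + 1 = 58, s = 25 + 58 = 83.
Iteration 3: 58 < 178 holds -> n = 58 * 3 + 1 = 175, s = 83 + 175 = 258.
Iteration 4: 175 < 178 holds -> n = 175 * 3 + 1 = 526, s = 258 + 526 = 784.
Iteration 5: 526 < 178 fails; recursion stops.
SUM(s) = 6 + 25 + 83 + 258 + 784 = 1156.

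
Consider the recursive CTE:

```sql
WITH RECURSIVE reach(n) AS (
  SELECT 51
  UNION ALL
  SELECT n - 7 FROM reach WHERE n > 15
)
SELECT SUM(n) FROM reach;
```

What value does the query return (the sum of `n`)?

210

Base: n=51.
Iteration 1: 51 > 15 holds -> n = 51 - 7 = 44.
Iteration 2: 44 > 15 holds -> n = 44 - 7 = 37.
Iteration 3: 37 > 15 holds -> n = 37 - 7 = 30.
Iteration 4: 30 > 15 holds -> n = 30 - 7 = 23.
Iteration 5: 23 > 15 holds -> n = 23 - 7 = 16.
Iteration 6: 16 > 15 holds -> n = 16 - 7 = 9.
Iteration 7: 9 > 15 fails; recursion stops.
SUM(n) = 51 + 44 + 37 + 30 + 23 + 16 + 9 = 210.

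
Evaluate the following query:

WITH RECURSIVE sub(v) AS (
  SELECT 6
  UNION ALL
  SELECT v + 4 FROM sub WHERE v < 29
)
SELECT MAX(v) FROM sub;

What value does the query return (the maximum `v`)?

Base: v=6.
Iteration 1: 6 < 29 holds -> v = 6 + 4 = 10.
Iteration 2: 10 < 29 holds -> v = 10 + 4 = 14.
Iteration 3: 14 < 29 holds -> v = 14 + 4 = 18.
Iteration 4: 18 < 29 holds -> v = 18 + 4 = 22.
Iteration 5: 22 < 29 holds -> v = 22 + 4 = 26.
Iteration 6: 26 < 29 holds -> v = 26 + 4 = 30.
Iteration 7: 30 < 29 fails; recursion stops.
v values: 6, 10, 14, 18, 22, 26, 30; the maximum is 30.

30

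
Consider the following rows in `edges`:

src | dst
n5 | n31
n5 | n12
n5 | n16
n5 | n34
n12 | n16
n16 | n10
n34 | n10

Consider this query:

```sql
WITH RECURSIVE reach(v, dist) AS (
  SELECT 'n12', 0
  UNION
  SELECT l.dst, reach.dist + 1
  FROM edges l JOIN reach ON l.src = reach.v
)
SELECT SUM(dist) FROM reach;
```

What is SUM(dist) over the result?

Base: (n12, dist=0).
Iteration 1: edges from {n12} -> (n16, dist=1).
Iteration 2: edges from {n16} -> (n10, dist=2).
Iteration 3: no outgoing edges from {n10}; recursion stops.
SUM(dist) = 0 + 1 + 2 = 3.

3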